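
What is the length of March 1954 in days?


March 1954

31 days


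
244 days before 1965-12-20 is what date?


Start: 1965-12-20, subtract 244 days
Back 20 days from December 20 reaches November 30, 1965 -> 224 left
November 1965 has 30 days -> back to October 31, 1965 -> 194 left
October 1965 has 31 days -> back to September 30, 1965 -> 163 left
September 1965 has 30 days -> back to August 31, 1965 -> 133 left
August 1965 has 31 days -> back to July 31, 1965 -> 102 left
July 1965 has 31 days -> back to June 30, 1965 -> 71 left
June 1965 has 30 days -> back to May 31, 1965 -> 41 left
May 1965 has 31 days -> back to April 30, 1965 -> 10 left
April 1965: 30 - 10 = 20 -> lands on April 20

Result: 1965-04-20


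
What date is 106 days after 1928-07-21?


Start: 1928-07-21, add 106 days
July 1928 has 31 days: 31 - 21 = 10 days to July 31 -> 96 left
August 1928 has 31 days -> 65 left
September 1928 has 30 days -> 35 left
October 1928 has 31 days -> 4 left
November 1928: 4 <= 30 -> lands on November 4

Result: 1928-11-04


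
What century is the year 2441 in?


Century = (year - 1) // 100 + 1
= (2441 - 1) // 100 + 1
= 2440 // 100 + 1
= 24 + 1

25th century


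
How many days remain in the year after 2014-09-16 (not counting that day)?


Day of year: 259 of 365
Remaining = 365 - 259

106 days


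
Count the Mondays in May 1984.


May 1984 has 31 days
Anchor: Jan 1, 1984. With p = 1984 - 1 = 1983: (p + p//4 - p//100 + p//400) mod 7 = (1983 + 495 - 19 + 4) mod 7 = 2463 mod 7 = 6 -> Sunday (Mon=0 ... Sun=6)
Days before May (Jan-Apr): 121; May 1 index = (6 + 121) mod 7 = 1 -> Tuesday
First Monday is May 7
Mondays: 7, 14, 21, 28

4 Mondays


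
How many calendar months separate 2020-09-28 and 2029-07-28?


From September 2020 to July 2029
9 years * 12 = 108 months, minus 2 months = 106

106 months


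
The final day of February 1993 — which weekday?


February 1993 has 28 days
Anchor: Jan 1, 1993. With p = 1993 - 1 = 1992: (p + p//4 - p//100 + p//400) mod 7 = (1992 + 498 - 19 + 4) mod 7 = 2475 mod 7 = 4 -> Friday (Mon=0 ... Sun=6)
Days before February (Jan): 31; February 1 index = (4 + 31) mod 7 = 0 -> Monday
Last day offset: 28 - 1 = 27 days
Weekday index = (0 + 27) mod 7 = 6

Sunday, February 28


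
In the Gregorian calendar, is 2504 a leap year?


Gregorian leap year rule: divisible by 4, but not by 100, unless also by 400.
2504 is divisible by 4 but not 100 -> leap year

Yes


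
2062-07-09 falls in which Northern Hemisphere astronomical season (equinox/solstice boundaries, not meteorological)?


Date: July 9
Astronomical Summer (approx.; exact equinox/solstice day varies by year): June 21 to September 21
July 9 falls within the Summer window

Summer


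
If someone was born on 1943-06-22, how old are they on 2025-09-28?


Birth: 1943-06-22
Reference: 2025-09-28
Year difference: 2025 - 1943 = 82

82 years old


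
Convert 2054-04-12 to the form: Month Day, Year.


ISO 2054-04-12 parses as year=2054, month=04, day=12
Month 4 -> April

April 12, 2054


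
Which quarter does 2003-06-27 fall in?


Month: June (month 6)
Q1: Jan-Mar, Q2: Apr-Jun, Q3: Jul-Sep, Q4: Oct-Dec

Q2


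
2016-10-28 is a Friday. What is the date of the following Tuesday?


Current: Friday
Target: Tuesday
Days ahead: 4

Next Tuesday: 2016-11-01


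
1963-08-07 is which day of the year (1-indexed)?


Date: August 7, 1963
Days in months 1 through 7: 212
Plus 7 days in August

Day of year: 219


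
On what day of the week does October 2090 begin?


Target: October 1, 2090
Anchor: Jan 1, 2090. With p = 2090 - 1 = 2089: (p + p//4 - p//100 + p//400) mod 7 = (2089 + 522 - 20 + 5) mod 7 = 2596 mod 7 = 6 -> Sunday (Mon=0 ... Sun=6)
Days before October (Jan-Sep): 273 days
Weekday index = (6 + 273) mod 7 = 6

Sunday


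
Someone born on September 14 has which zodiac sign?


Date: September 14
Conventional tropical zodiac dates: Virgo from August 23 onward; Libra starts September 23
September 14 falls within the Virgo range

Virgo


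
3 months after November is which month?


November is month 11
11 + 3 = 14; wrap: 14 - 12 = 2

February


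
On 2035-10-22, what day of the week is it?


Date: October 22, 2035
Anchor: Jan 1, 2035. With p = 2035 - 1 = 2034: (p + p//4 - p//100 + p//400) mod 7 = (2034 + 508 - 20 + 5) mod 7 = 2527 mod 7 = 0 -> Monday (Mon=0 ... Sun=6)
Days before October (Jan-Sep): 273; offset = 273 + 22 - 1 = 294
Weekday index = (0 + 294) mod 7 = 0

Day of the week: Monday


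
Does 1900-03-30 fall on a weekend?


Anchor: Jan 1, 1900. With p = 1900 - 1 = 1899: (p + p//4 - p//100 + p//400) mod 7 = (1899 + 474 - 18 + 4) mod 7 = 2359 mod 7 = 0 -> Monday (Mon=0 ... Sun=6)
Day of year: 89; offset = 88
Weekday index = (0 + 88) mod 7 = 4 -> Friday
Weekend days: Saturday, Sunday

No


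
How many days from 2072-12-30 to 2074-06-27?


From 2072-12-30 to 2074-06-27
2072-12-30: days before December = 31 + 29 + 31 + 30 + 31 + 30 + 31 + 31 + 30 + 31 + 30 = 335 (2072 is a leap year); day of year = 335 + 30 = 365
2074-06-27: days before June = 31 + 28 + 31 + 30 + 31 = 151 (2074 is not a leap year); day of year = 151 + 27 = 178
Rest of 2072: 366 - 365 = 1
Full years 2073 (365): 365
Total = 1 + 365 + 178 = 544

544 days


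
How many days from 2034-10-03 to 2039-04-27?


From 2034-10-03 to 2039-04-27
2034-10-03: days before October = 31 + 28 + 31 + 30 + 31 + 30 + 31 + 31 + 30 = 273 (2034 is not a leap year); day of year = 273 + 3 = 276
2039-04-27: days before April = 31 + 28 + 31 = 90 (2039 is not a leap year); day of year = 90 + 27 = 117
Rest of 2034: 365 - 276 = 89
Full years 2035 (365), 2036 (366), 2037 (365), 2038 (365): 1461
Total = 89 + 1461 + 117 = 1667

1667 days


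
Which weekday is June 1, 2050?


Target: June 1, 2050
Anchor: Jan 1, 2050. With p = 2050 - 1 = 2049: (p + p//4 - p//100 + p//400) mod 7 = (2049 + 512 - 20 + 5) mod 7 = 2546 mod 7 = 5 -> Saturday (Mon=0 ... Sun=6)
Days before June (Jan-May): 151 days
Weekday index = (5 + 151) mod 7 = 2

Wednesday


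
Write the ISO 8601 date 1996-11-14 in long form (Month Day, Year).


ISO 1996-11-14 parses as year=1996, month=11, day=14
Month 11 -> November

November 14, 1996


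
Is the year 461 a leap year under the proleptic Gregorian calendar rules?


Gregorian leap year rule: divisible by 4, but not by 100, unless also by 400.
461 is not divisible by 4 -> not a leap year

No


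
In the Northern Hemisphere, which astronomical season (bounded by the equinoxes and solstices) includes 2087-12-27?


Date: December 27
Astronomical Winter (approx.; exact equinox/solstice day varies by year): December 21 to March 19
December 27 falls within the Winter window

Winter


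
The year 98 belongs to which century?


Century = (year - 1) // 100 + 1
= (98 - 1) // 100 + 1
= 97 // 100 + 1
= 0 + 1

1st century


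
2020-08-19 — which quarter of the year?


Month: August (month 8)
Q1: Jan-Mar, Q2: Apr-Jun, Q3: Jul-Sep, Q4: Oct-Dec

Q3


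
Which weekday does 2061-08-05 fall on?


Date: August 5, 2061
Anchor: Jan 1, 2061. With p = 2061 - 1 = 2060: (p + p//4 - p//100 + p//400) mod 7 = (2060 + 515 - 20 + 5) mod 7 = 2560 mod 7 = 5 -> Saturday (Mon=0 ... Sun=6)
Days before August (Jan-Jul): 212; offset = 212 + 5 - 1 = 216
Weekday index = (5 + 216) mod 7 = 4

Day of the week: Friday


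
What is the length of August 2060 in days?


August 2060

31 days


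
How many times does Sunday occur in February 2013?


February 2013 has 28 days
Anchor: Jan 1, 2013. With p = 2013 - 1 = 2012: (p + p//4 - p//100 + p//400) mod 7 = (2012 + 503 - 20 + 5) mod 7 = 2500 mod 7 = 1 -> Tuesday (Mon=0 ... Sun=6)
Days before February (Jan): 31; February 1 index = (1 + 31) mod 7 = 4 -> Friday
First Sunday is February 3
Sundays: 3, 10, 17, 24

4 Sundays


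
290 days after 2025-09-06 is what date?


Start: 2025-09-06, add 290 days
September 2025 has 30 days: 30 - 6 = 24 days to September 30 -> 266 left
October 2025 has 31 days -> 235 left
November 2025 has 30 days -> 205 left
December 2025 has 31 days -> 174 left
January 2026 has 31 days -> 143 left
February 2026 has 28 days -> 115 left
March 2026 has 31 days -> 84 left
April 2026 has 30 days -> 54 left
May 2026 has 31 days -> 23 left
June 2026: 23 <= 30 -> lands on June 23

Result: 2026-06-23


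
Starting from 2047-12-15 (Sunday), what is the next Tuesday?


Current: Sunday
Target: Tuesday
Days ahead: 2

Next Tuesday: 2047-12-17


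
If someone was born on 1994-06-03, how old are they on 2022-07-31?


Birth: 1994-06-03
Reference: 2022-07-31
Year difference: 2022 - 1994 = 28

28 years old


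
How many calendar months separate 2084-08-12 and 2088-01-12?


From August 2084 to January 2088
4 years * 12 = 48 months, minus 7 months = 41

41 months


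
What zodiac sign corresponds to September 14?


Date: September 14
Conventional tropical zodiac dates: Virgo from August 23 onward; Libra starts September 23
September 14 falls within the Virgo range

Virgo


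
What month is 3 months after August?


August is month 8
8 + 3 = 11

November


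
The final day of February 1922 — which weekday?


February 1922 has 28 days
Anchor: Jan 1, 1922. With p = 1922 - 1 = 1921: (p + p//4 - p//100 + p//400) mod 7 = (1921 + 480 - 19 + 4) mod 7 = 2386 mod 7 = 6 -> Sunday (Mon=0 ... Sun=6)
Days before February (Jan): 31; February 1 index = (6 + 31) mod 7 = 2 -> Wednesday
Last day offset: 28 - 1 = 27 days
Weekday index = (2 + 27) mod 7 = 1

Tuesday, February 28


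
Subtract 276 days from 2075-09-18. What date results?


Start: 2075-09-18, subtract 276 days
Back 18 days from September 18 reaches August 31, 2075 -> 258 left
August 2075 has 31 days -> back to July 31, 2075 -> 227 left
July 2075 has 31 days -> back to June 30, 2075 -> 196 left
June 2075 has 30 days -> back to May 31, 2075 -> 166 left
May 2075 has 31 days -> back to April 30, 2075 -> 135 left
April 2075 has 30 days -> back to March 31, 2075 -> 105 left
March 2075 has 31 days -> back to February 28, 2075 -> 74 left
February 2075 has 28 days -> back to January 31, 2075 -> 46 left
January 2075 has 31 days -> back to December 31, 2074 -> 15 left
December 2074: 31 - 15 = 16 -> lands on December 16

Result: 2074-12-16


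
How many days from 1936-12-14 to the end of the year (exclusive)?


Day of year: 349 of 366
Remaining = 366 - 349

17 days


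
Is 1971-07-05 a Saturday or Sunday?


Anchor: Jan 1, 1971. With p = 1971 - 1 = 1970: (p + p//4 - p//100 + p//400) mod 7 = (1970 + 492 - 19 + 4) mod 7 = 2447 mod 7 = 4 -> Friday (Mon=0 ... Sun=6)
Day of year: 186; offset = 185
Weekday index = (4 + 185) mod 7 = 0 -> Monday
Weekend days: Saturday, Sunday

No


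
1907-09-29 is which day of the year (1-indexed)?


Date: September 29, 1907
Days in months 1 through 8: 243
Plus 29 days in September

Day of year: 272


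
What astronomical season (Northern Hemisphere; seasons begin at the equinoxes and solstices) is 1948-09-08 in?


Date: September 8
Astronomical Summer (approx.; exact equinox/solstice day varies by year): June 21 to September 21
September 8 falls within the Summer window

Summer


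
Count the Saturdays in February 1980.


February 1980 has 29 days
Anchor: Jan 1, 1980. With p = 1980 - 1 = 1979: (p + p//4 - p//100 + p//400) mod 7 = (1979 + 494 - 19 + 4) mod 7 = 2458 mod 7 = 1 -> Tuesday (Mon=0 ... Sun=6)
Days before February (Jan): 31; February 1 index = (1 + 31) mod 7 = 4 -> Friday
First Saturday is February 2
Saturdays: 2, 9, 16, 23

4 Saturdays


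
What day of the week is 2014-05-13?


Date: May 13, 2014
Anchor: Jan 1, 2014. With p = 2014 - 1 = 2013: (p + p//4 - p//100 + p//400) mod 7 = (2013 + 503 - 20 + 5) mod 7 = 2501 mod 7 = 2 -> Wednesday (Mon=0 ... Sun=6)
Days before May (Jan-Apr): 120; offset = 120 + 13 - 1 = 132
Weekday index = (2 + 132) mod 7 = 1

Day of the week: Tuesday


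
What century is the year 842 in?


Century = (year - 1) // 100 + 1
= (842 - 1) // 100 + 1
= 841 // 100 + 1
= 8 + 1

9th century


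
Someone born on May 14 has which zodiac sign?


Date: May 14
Conventional tropical zodiac dates: Taurus from April 20 onward; Gemini starts May 21
May 14 falls within the Taurus range

Taurus


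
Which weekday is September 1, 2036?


Target: September 1, 2036
Anchor: Jan 1, 2036. With p = 2036 - 1 = 2035: (p + p//4 - p//100 + p//400) mod 7 = (2035 + 508 - 20 + 5) mod 7 = 2528 mod 7 = 1 -> Tuesday (Mon=0 ... Sun=6)
Days before September (Jan-Aug): 244 days
Weekday index = (1 + 244) mod 7 = 0

Monday


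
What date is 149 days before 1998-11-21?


Start: 1998-11-21, subtract 149 days
Back 21 days from November 21 reaches October 31, 1998 -> 128 left
October 1998 has 31 days -> back to September 30, 1998 -> 97 left
September 1998 has 30 days -> back to August 31, 1998 -> 67 left
August 1998 has 31 days -> back to July 31, 1998 -> 36 left
July 1998 has 31 days -> back to June 30, 1998 -> 5 left
June 1998: 30 - 5 = 25 -> lands on June 25

Result: 1998-06-25


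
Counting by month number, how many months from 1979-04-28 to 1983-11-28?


From April 1979 to November 1983
4 years * 12 = 48 months, plus 7 months = 55

55 months


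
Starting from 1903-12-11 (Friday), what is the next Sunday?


Current: Friday
Target: Sunday
Days ahead: 2

Next Sunday: 1903-12-13


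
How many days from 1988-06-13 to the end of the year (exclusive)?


Day of year: 165 of 366
Remaining = 366 - 165

201 days


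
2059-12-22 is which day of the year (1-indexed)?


Date: December 22, 2059
Days in months 1 through 11: 334
Plus 22 days in December

Day of year: 356


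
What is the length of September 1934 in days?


September 1934

30 days


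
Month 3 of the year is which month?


Month 3 of 12

March


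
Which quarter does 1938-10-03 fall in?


Month: October (month 10)
Q1: Jan-Mar, Q2: Apr-Jun, Q3: Jul-Sep, Q4: Oct-Dec

Q4


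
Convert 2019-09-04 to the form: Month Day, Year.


ISO 2019-09-04 parses as year=2019, month=09, day=04
Month 9 -> September

September 4, 2019


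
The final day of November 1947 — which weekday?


November 1947 has 30 days
Anchor: Jan 1, 1947. With p = 1947 - 1 = 1946: (p + p//4 - p//100 + p//400) mod 7 = (1946 + 486 - 19 + 4) mod 7 = 2417 mod 7 = 2 -> Wednesday (Mon=0 ... Sun=6)
Days before November (Jan-Oct): 304; November 1 index = (2 + 304) mod 7 = 5 -> Saturday
Last day offset: 30 - 1 = 29 days
Weekday index = (5 + 29) mod 7 = 6

Sunday, November 30


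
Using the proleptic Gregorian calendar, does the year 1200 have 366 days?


Gregorian leap year rule: divisible by 4, but not by 100, unless also by 400.
1200 is divisible by 400 -> leap year

Yes


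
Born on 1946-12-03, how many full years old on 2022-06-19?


Birth: 1946-12-03
Reference: 2022-06-19
Year difference: 2022 - 1946 = 76
Birthday not yet reached in 2022, subtract 1

75 years old


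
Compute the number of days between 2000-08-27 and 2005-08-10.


From 2000-08-27 to 2005-08-10
2000-08-27: days before August = 31 + 29 + 31 + 30 + 31 + 30 + 31 = 213 (2000 is a leap year); day of year = 213 + 27 = 240
2005-08-10: days before August = 31 + 28 + 31 + 30 + 31 + 30 + 31 = 212 (2005 is not a leap year); day of year = 212 + 10 = 222
Rest of 2000: 366 - 240 = 126
Full years 2001 (365), 2002 (365), 2003 (365), 2004 (366): 1461
Total = 126 + 1461 + 222 = 1809

1809 days


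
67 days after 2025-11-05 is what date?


Start: 2025-11-05, add 67 days
November 2025 has 30 days: 30 - 5 = 25 days to November 30 -> 42 left
December 2025 has 31 days -> 11 left
January 2026: 11 <= 31 -> lands on January 11

Result: 2026-01-11


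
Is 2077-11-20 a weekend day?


Anchor: Jan 1, 2077. With p = 2077 - 1 = 2076: (p + p//4 - p//100 + p//400) mod 7 = (2076 + 519 - 20 + 5) mod 7 = 2580 mod 7 = 4 -> Friday (Mon=0 ... Sun=6)
Day of year: 324; offset = 323
Weekday index = (4 + 323) mod 7 = 5 -> Saturday
Weekend days: Saturday, Sunday

Yes


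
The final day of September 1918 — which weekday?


September 1918 has 30 days
Anchor: Jan 1, 1918. With p = 1918 - 1 = 1917: (p + p//4 - p//100 + p//400) mod 7 = (1917 + 479 - 19 + 4) mod 7 = 2381 mod 7 = 1 -> Tuesday (Mon=0 ... Sun=6)
Days before September (Jan-Aug): 243; September 1 index = (1 + 243) mod 7 = 6 -> Sunday
Last day offset: 30 - 1 = 29 days
Weekday index = (6 + 29) mod 7 = 0

Monday, September 30


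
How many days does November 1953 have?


November 1953

30 days


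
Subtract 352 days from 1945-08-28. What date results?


Start: 1945-08-28, subtract 352 days
Back 28 days from August 28 reaches July 31, 1945 -> 324 left
July 1945 has 31 days -> back to June 30, 1945 -> 293 left
June 1945 has 30 days -> back to May 31, 1945 -> 263 left
May 1945 has 31 days -> back to April 30, 1945 -> 232 left
April 1945 has 30 days -> back to March 31, 1945 -> 202 left
March 1945 has 31 days -> back to February 28, 1945 -> 171 left
February 1945 has 28 days -> back to January 31, 1945 -> 143 left
January 1945 has 31 days -> back to December 31, 1944 -> 112 left
December 1944 has 31 days -> back to November 30, 1944 -> 81 left
November 1944 has 30 days -> back to October 31, 1944 -> 51 left
October 1944 has 31 days -> back to September 30, 1944 -> 20 left
September 1944: 30 - 20 = 10 -> lands on September 10

Result: 1944-09-10


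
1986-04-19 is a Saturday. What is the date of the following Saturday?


Current: Saturday
Target: Saturday
Days ahead: 7

Next Saturday: 1986-04-26


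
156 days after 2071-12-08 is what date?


Start: 2071-12-08, add 156 days
December 2071 has 31 days: 31 - 8 = 23 days to December 31 -> 133 left
January 2072 has 31 days -> 102 left
February 2072 has 29 days -> 73 left
March 2072 has 31 days -> 42 left
April 2072 has 30 days -> 12 left
May 2072: 12 <= 31 -> lands on May 12

Result: 2072-05-12


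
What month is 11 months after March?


March is month 3
3 + 11 = 14; wrap: 14 - 12 = 2

February


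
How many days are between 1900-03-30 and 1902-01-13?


From 1900-03-30 to 1902-01-13
1900-03-30: days before March = 31 + 28 = 59 (1900 is not a leap year); day of year = 59 + 30 = 89
1902-01-13: day of year = 13
Rest of 1900: 365 - 89 = 276
Full years 1901 (365): 365
Total = 276 + 365 + 13 = 654

654 days


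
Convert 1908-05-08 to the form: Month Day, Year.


ISO 1908-05-08 parses as year=1908, month=05, day=08
Month 5 -> May

May 8, 1908


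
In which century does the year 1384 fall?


Century = (year - 1) // 100 + 1
= (1384 - 1) // 100 + 1
= 1383 // 100 + 1
= 13 + 1

14th century


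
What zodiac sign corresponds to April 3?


Date: April 3
Conventional tropical zodiac dates: Aries from March 21 onward; Taurus starts April 20
April 3 falls within the Aries range

Aries


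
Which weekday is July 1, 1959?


Target: July 1, 1959
Anchor: Jan 1, 1959. With p = 1959 - 1 = 1958: (p + p//4 - p//100 + p//400) mod 7 = (1958 + 489 - 19 + 4) mod 7 = 2432 mod 7 = 3 -> Thursday (Mon=0 ... Sun=6)
Days before July (Jan-Jun): 181 days
Weekday index = (3 + 181) mod 7 = 2

Wednesday


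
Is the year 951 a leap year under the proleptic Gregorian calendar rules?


Gregorian leap year rule: divisible by 4, but not by 100, unless also by 400.
951 is not divisible by 4 -> not a leap year

No


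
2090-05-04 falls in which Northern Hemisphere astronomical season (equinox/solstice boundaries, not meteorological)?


Date: May 4
Astronomical Spring (approx.; exact equinox/solstice day varies by year): March 20 to June 20
May 4 falls within the Spring window

Spring


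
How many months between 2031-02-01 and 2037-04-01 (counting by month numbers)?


From February 2031 to April 2037
6 years * 12 = 72 months, plus 2 months = 74

74 months


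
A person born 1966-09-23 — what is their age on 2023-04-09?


Birth: 1966-09-23
Reference: 2023-04-09
Year difference: 2023 - 1966 = 57
Birthday not yet reached in 2023, subtract 1

56 years old


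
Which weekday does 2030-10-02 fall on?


Date: October 2, 2030
Anchor: Jan 1, 2030. With p = 2030 - 1 = 2029: (p + p//4 - p//100 + p//400) mod 7 = (2029 + 507 - 20 + 5) mod 7 = 2521 mod 7 = 1 -> Tuesday (Mon=0 ... Sun=6)
Days before October (Jan-Sep): 273; offset = 273 + 2 - 1 = 274
Weekday index = (1 + 274) mod 7 = 2

Day of the week: Wednesday


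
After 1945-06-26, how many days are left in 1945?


Day of year: 177 of 365
Remaining = 365 - 177

188 days


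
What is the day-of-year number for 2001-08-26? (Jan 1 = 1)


Date: August 26, 2001
Days in months 1 through 7: 212
Plus 26 days in August

Day of year: 238


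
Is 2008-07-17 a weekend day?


Anchor: Jan 1, 2008. With p = 2008 - 1 = 2007: (p + p//4 - p//100 + p//400) mod 7 = (2007 + 501 - 20 + 5) mod 7 = 2493 mod 7 = 1 -> Tuesday (Mon=0 ... Sun=6)
Day of year: 199; offset = 198
Weekday index = (1 + 198) mod 7 = 3 -> Thursday
Weekend days: Saturday, Sunday

No


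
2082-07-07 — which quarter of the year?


Month: July (month 7)
Q1: Jan-Mar, Q2: Apr-Jun, Q3: Jul-Sep, Q4: Oct-Dec

Q3


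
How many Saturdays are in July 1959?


July 1959 has 31 days
Anchor: Jan 1, 1959. With p = 1959 - 1 = 1958: (p + p//4 - p//100 + p//400) mod 7 = (1958 + 489 - 19 + 4) mod 7 = 2432 mod 7 = 3 -> Thursday (Mon=0 ... Sun=6)
Days before July (Jan-Jun): 181; July 1 index = (3 + 181) mod 7 = 2 -> Wednesday
First Saturday is July 4
Saturdays: 4, 11, 18, 25

4 Saturdays


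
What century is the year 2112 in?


Century = (year - 1) // 100 + 1
= (2112 - 1) // 100 + 1
= 2111 // 100 + 1
= 21 + 1

22nd century


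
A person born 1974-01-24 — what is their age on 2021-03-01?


Birth: 1974-01-24
Reference: 2021-03-01
Year difference: 2021 - 1974 = 47

47 years old


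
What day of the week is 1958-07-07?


Date: July 7, 1958
Anchor: Jan 1, 1958. With p = 1958 - 1 = 1957: (p + p//4 - p//100 + p//400) mod 7 = (1957 + 489 - 19 + 4) mod 7 = 2431 mod 7 = 2 -> Wednesday (Mon=0 ... Sun=6)
Days before July (Jan-Jun): 181; offset = 181 + 7 - 1 = 187
Weekday index = (2 + 187) mod 7 = 0

Day of the week: Monday


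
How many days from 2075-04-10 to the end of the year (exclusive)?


Day of year: 100 of 365
Remaining = 365 - 100

265 days


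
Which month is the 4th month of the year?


Month 4 of 12

April


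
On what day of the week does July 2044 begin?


Target: July 1, 2044
Anchor: Jan 1, 2044. With p = 2044 - 1 = 2043: (p + p//4 - p//100 + p//400) mod 7 = (2043 + 510 - 20 + 5) mod 7 = 2538 mod 7 = 4 -> Friday (Mon=0 ... Sun=6)
Days before July (Jan-Jun): 182 days
Weekday index = (4 + 182) mod 7 = 4

Friday


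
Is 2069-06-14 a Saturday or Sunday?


Anchor: Jan 1, 2069. With p = 2069 - 1 = 2068: (p + p//4 - p//100 + p//400) mod 7 = (2068 + 517 - 20 + 5) mod 7 = 2570 mod 7 = 1 -> Tuesday (Mon=0 ... Sun=6)
Day of year: 165; offset = 164
Weekday index = (1 + 164) mod 7 = 4 -> Friday
Weekend days: Saturday, Sunday

No


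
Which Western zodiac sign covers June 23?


Date: June 23
Conventional tropical zodiac dates: Cancer from June 21 onward; Leo starts July 23
June 23 falls within the Cancer range

Cancer


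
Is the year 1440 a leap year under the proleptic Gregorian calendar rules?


Gregorian leap year rule: divisible by 4, but not by 100, unless also by 400.
1440 is divisible by 4 but not 100 -> leap year

Yes


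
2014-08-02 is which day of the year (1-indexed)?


Date: August 2, 2014
Days in months 1 through 7: 212
Plus 2 days in August

Day of year: 214


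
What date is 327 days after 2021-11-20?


Start: 2021-11-20, add 327 days
November 2021 has 30 days: 30 - 20 = 10 days to November 30 -> 317 left
December 2021 has 31 days -> 286 left
January 2022 has 31 days -> 255 left
February 2022 has 28 days -> 227 left
March 2022 has 31 days -> 196 left
April 2022 has 30 days -> 166 left
May 2022 has 31 days -> 135 left
June 2022 has 30 days -> 105 left
July 2022 has 31 days -> 74 left
August 2022 has 31 days -> 43 left
September 2022 has 30 days -> 13 left
October 2022: 13 <= 31 -> lands on October 13

Result: 2022-10-13


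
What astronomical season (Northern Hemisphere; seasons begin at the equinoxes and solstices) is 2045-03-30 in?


Date: March 30
Astronomical Spring (approx.; exact equinox/solstice day varies by year): March 20 to June 20
March 30 falls within the Spring window

Spring


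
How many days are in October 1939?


October 1939

31 days


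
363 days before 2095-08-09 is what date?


Start: 2095-08-09, subtract 363 days
Back 9 days from August 9 reaches July 31, 2095 -> 354 left
July 2095 has 31 days -> back to June 30, 2095 -> 323 left
June 2095 has 30 days -> back to May 31, 2095 -> 293 left
May 2095 has 31 days -> back to April 30, 2095 -> 262 left
April 2095 has 30 days -> back to March 31, 2095 -> 232 left
March 2095 has 31 days -> back to February 28, 2095 -> 201 left
February 2095 has 28 days -> back to January 31, 2095 -> 173 left
January 2095 has 31 days -> back to December 31, 2094 -> 142 left
December 2094 has 31 days -> back to November 30, 2094 -> 111 left
November 2094 has 30 days -> back to October 31, 2094 -> 81 left
October 2094 has 31 days -> back to September 30, 2094 -> 50 left
September 2094 has 30 days -> back to August 31, 2094 -> 20 left
August 2094: 31 - 20 = 11 -> lands on August 11

Result: 2094-08-11


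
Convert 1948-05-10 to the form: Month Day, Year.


ISO 1948-05-10 parses as year=1948, month=05, day=10
Month 5 -> May

May 10, 1948


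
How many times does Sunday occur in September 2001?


September 2001 has 30 days
Anchor: Jan 1, 2001. With p = 2001 - 1 = 2000: (p + p//4 - p//100 + p//400) mod 7 = (2000 + 500 - 20 + 5) mod 7 = 2485 mod 7 = 0 -> Monday (Mon=0 ... Sun=6)
Days before September (Jan-Aug): 243; September 1 index = (0 + 243) mod 7 = 5 -> Saturday
First Sunday is September 2
Sundays: 2, 9, 16, 23, 30

5 Sundays


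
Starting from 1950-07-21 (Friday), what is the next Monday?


Current: Friday
Target: Monday
Days ahead: 3

Next Monday: 1950-07-24


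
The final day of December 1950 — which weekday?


December 1950 has 31 days
Anchor: Jan 1, 1950. With p = 1950 - 1 = 1949: (p + p//4 - p//100 + p//400) mod 7 = (1949 + 487 - 19 + 4) mod 7 = 2421 mod 7 = 6 -> Sunday (Mon=0 ... Sun=6)
Days before December (Jan-Nov): 334; December 1 index = (6 + 334) mod 7 = 4 -> Friday
Last day offset: 31 - 1 = 30 days
Weekday index = (4 + 30) mod 7 = 6

Sunday, December 31


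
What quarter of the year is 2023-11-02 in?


Month: November (month 11)
Q1: Jan-Mar, Q2: Apr-Jun, Q3: Jul-Sep, Q4: Oct-Dec

Q4


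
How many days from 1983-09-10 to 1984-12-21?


From 1983-09-10 to 1984-12-21
1983-09-10: days before September = 31 + 28 + 31 + 30 + 31 + 30 + 31 + 31 = 243 (1983 is not a leap year); day of year = 243 + 10 = 253
1984-12-21: days before December = 31 + 29 + 31 + 30 + 31 + 30 + 31 + 31 + 30 + 31 + 30 = 335 (1984 is a leap year); day of year = 335 + 21 = 356
Rest of 1983: 365 - 253 = 112
Total = 112 + 356 = 468

468 days


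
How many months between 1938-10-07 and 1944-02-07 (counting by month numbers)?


From October 1938 to February 1944
6 years * 12 = 72 months, minus 8 months = 64

64 months


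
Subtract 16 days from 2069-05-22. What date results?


Start: 2069-05-22, subtract 16 days
22 - 16 = 6 stays within May 2069

Result: 2069-05-06


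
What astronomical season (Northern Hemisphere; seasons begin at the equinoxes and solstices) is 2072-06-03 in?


Date: June 3
Astronomical Spring (approx.; exact equinox/solstice day varies by year): March 20 to June 20
June 3 falls within the Spring window

Spring


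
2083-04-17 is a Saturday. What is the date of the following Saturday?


Current: Saturday
Target: Saturday
Days ahead: 7

Next Saturday: 2083-04-24


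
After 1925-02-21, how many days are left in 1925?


Day of year: 52 of 365
Remaining = 365 - 52

313 days


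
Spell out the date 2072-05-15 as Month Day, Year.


ISO 2072-05-15 parses as year=2072, month=05, day=15
Month 5 -> May

May 15, 2072


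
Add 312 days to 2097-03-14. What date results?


Start: 2097-03-14, add 312 days
March 2097 has 31 days: 31 - 14 = 17 days to March 31 -> 295 left
April 2097 has 30 days -> 265 left
May 2097 has 31 days -> 234 left
June 2097 has 30 days -> 204 left
July 2097 has 31 days -> 173 left
August 2097 has 31 days -> 142 left
September 2097 has 30 days -> 112 left
October 2097 has 31 days -> 81 left
November 2097 has 30 days -> 51 left
December 2097 has 31 days -> 20 left
January 2098: 20 <= 31 -> lands on January 20

Result: 2098-01-20


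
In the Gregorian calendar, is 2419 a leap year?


Gregorian leap year rule: divisible by 4, but not by 100, unless also by 400.
2419 is not divisible by 4 -> not a leap year

No


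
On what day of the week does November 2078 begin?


Target: November 1, 2078
Anchor: Jan 1, 2078. With p = 2078 - 1 = 2077: (p + p//4 - p//100 + p//400) mod 7 = (2077 + 519 - 20 + 5) mod 7 = 2581 mod 7 = 5 -> Saturday (Mon=0 ... Sun=6)
Days before November (Jan-Oct): 304 days
Weekday index = (5 + 304) mod 7 = 1

Tuesday


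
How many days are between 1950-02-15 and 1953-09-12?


From 1950-02-15 to 1953-09-12
1950-02-15: days before February = 31; day of year = 31 + 15 = 46
1953-09-12: days before September = 31 + 28 + 31 + 30 + 31 + 30 + 31 + 31 = 243 (1953 is not a leap year); day of year = 243 + 12 = 255
Rest of 1950: 365 - 46 = 319
Full years 1951 (365), 1952 (366): 731
Total = 319 + 731 + 255 = 1305

1305 days


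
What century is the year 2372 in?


Century = (year - 1) // 100 + 1
= (2372 - 1) // 100 + 1
= 2371 // 100 + 1
= 23 + 1

24th century


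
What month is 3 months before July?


July is month 7
7 - 3 = 4

April


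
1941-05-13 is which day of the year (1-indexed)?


Date: May 13, 1941
Days in months 1 through 4: 120
Plus 13 days in May

Day of year: 133


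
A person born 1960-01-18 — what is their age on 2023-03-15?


Birth: 1960-01-18
Reference: 2023-03-15
Year difference: 2023 - 1960 = 63

63 years old


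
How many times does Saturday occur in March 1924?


March 1924 has 31 days
Anchor: Jan 1, 1924. With p = 1924 - 1 = 1923: (p + p//4 - p//100 + p//400) mod 7 = (1923 + 480 - 19 + 4) mod 7 = 2388 mod 7 = 1 -> Tuesday (Mon=0 ... Sun=6)
Days before March (Jan-Feb): 60; March 1 index = (1 + 60) mod 7 = 5 -> Saturday
First Saturday is March 1
Saturdays: 1, 8, 15, 22, 29

5 Saturdays


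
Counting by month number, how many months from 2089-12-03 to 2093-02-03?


From December 2089 to February 2093
4 years * 12 = 48 months, minus 10 months = 38

38 months


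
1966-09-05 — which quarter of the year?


Month: September (month 9)
Q1: Jan-Mar, Q2: Apr-Jun, Q3: Jul-Sep, Q4: Oct-Dec

Q3


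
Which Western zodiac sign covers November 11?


Date: November 11
Conventional tropical zodiac dates: Scorpio from October 23 onward; Sagittarius starts November 22
November 11 falls within the Scorpio range

Scorpio


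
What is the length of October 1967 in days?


October 1967

31 days


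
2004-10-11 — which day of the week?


Date: October 11, 2004
Anchor: Jan 1, 2004. With p = 2004 - 1 = 2003: (p + p//4 - p//100 + p//400) mod 7 = (2003 + 500 - 20 + 5) mod 7 = 2488 mod 7 = 3 -> Thursday (Mon=0 ... Sun=6)
Days before October (Jan-Sep): 274; offset = 274 + 11 - 1 = 284
Weekday index = (3 + 284) mod 7 = 0

Day of the week: Monday


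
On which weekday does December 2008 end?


December 2008 has 31 days
Anchor: Jan 1, 2008. With p = 2008 - 1 = 2007: (p + p//4 - p//100 + p//400) mod 7 = (2007 + 501 - 20 + 5) mod 7 = 2493 mod 7 = 1 -> Tuesday (Mon=0 ... Sun=6)
Days before December (Jan-Nov): 335; December 1 index = (1 + 335) mod 7 = 0 -> Monday
Last day offset: 31 - 1 = 30 days
Weekday index = (0 + 30) mod 7 = 2

Wednesday, December 31


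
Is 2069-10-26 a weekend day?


Anchor: Jan 1, 2069. With p = 2069 - 1 = 2068: (p + p//4 - p//100 + p//400) mod 7 = (2068 + 517 - 20 + 5) mod 7 = 2570 mod 7 = 1 -> Tuesday (Mon=0 ... Sun=6)
Day of year: 299; offset = 298
Weekday index = (1 + 298) mod 7 = 5 -> Saturday
Weekend days: Saturday, Sunday

Yes


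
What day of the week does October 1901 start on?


Target: October 1, 1901
Anchor: Jan 1, 1901. With p = 1901 - 1 = 1900: (p + p//4 - p//100 + p//400) mod 7 = (1900 + 475 - 19 + 4) mod 7 = 2360 mod 7 = 1 -> Tuesday (Mon=0 ... Sun=6)
Days before October (Jan-Sep): 273 days
Weekday index = (1 + 273) mod 7 = 1

Tuesday


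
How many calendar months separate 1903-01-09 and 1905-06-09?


From January 1903 to June 1905
2 years * 12 = 24 months, plus 5 months = 29

29 months


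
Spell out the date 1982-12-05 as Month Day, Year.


ISO 1982-12-05 parses as year=1982, month=12, day=05
Month 12 -> December

December 5, 1982


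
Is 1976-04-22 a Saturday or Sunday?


Anchor: Jan 1, 1976. With p = 1976 - 1 = 1975: (p + p//4 - p//100 + p//400) mod 7 = (1975 + 493 - 19 + 4) mod 7 = 2453 mod 7 = 3 -> Thursday (Mon=0 ... Sun=6)
Day of year: 113; offset = 112
Weekday index = (3 + 112) mod 7 = 3 -> Thursday
Weekend days: Saturday, Sunday

No


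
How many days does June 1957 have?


June 1957

30 days


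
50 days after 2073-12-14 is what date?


Start: 2073-12-14, add 50 days
December 2073 has 31 days: 31 - 14 = 17 days to December 31 -> 33 left
January 2074 has 31 days -> 2 left
February 2074: 2 <= 28 -> lands on February 2

Result: 2074-02-02


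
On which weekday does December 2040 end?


December 2040 has 31 days
Anchor: Jan 1, 2040. With p = 2040 - 1 = 2039: (p + p//4 - p//100 + p//400) mod 7 = (2039 + 509 - 20 + 5) mod 7 = 2533 mod 7 = 6 -> Sunday (Mon=0 ... Sun=6)
Days before December (Jan-Nov): 335; December 1 index = (6 + 335) mod 7 = 5 -> Saturday
Last day offset: 31 - 1 = 30 days
Weekday index = (5 + 30) mod 7 = 0

Monday, December 31


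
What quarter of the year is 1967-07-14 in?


Month: July (month 7)
Q1: Jan-Mar, Q2: Apr-Jun, Q3: Jul-Sep, Q4: Oct-Dec

Q3


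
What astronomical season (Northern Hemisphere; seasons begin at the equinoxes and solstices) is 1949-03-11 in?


Date: March 11
Astronomical Winter (approx.; exact equinox/solstice day varies by year): December 21 to March 19
March 11 falls within the Winter window

Winter


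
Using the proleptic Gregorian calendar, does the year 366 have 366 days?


Gregorian leap year rule: divisible by 4, but not by 100, unless also by 400.
366 is not divisible by 4 -> not a leap year

No


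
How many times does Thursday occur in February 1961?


February 1961 has 28 days
Anchor: Jan 1, 1961. With p = 1961 - 1 = 1960: (p + p//4 - p//100 + p//400) mod 7 = (1960 + 490 - 19 + 4) mod 7 = 2435 mod 7 = 6 -> Sunday (Mon=0 ... Sun=6)
Days before February (Jan): 31; February 1 index = (6 + 31) mod 7 = 2 -> Wednesday
First Thursday is February 2
Thursdays: 2, 9, 16, 23

4 Thursdays


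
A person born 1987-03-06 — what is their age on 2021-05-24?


Birth: 1987-03-06
Reference: 2021-05-24
Year difference: 2021 - 1987 = 34

34 years old


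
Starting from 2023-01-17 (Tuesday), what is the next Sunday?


Current: Tuesday
Target: Sunday
Days ahead: 5

Next Sunday: 2023-01-22


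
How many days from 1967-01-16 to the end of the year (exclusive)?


Day of year: 16 of 365
Remaining = 365 - 16

349 days


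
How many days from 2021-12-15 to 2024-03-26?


From 2021-12-15 to 2024-03-26
2021-12-15: days before December = 31 + 28 + 31 + 30 + 31 + 30 + 31 + 31 + 30 + 31 + 30 = 334 (2021 is not a leap year); day of year = 334 + 15 = 349
2024-03-26: days before March = 31 + 29 = 60 (2024 is a leap year); day of year = 60 + 26 = 86
Rest of 2021: 365 - 349 = 16
Full years 2022 (365), 2023 (365): 730
Total = 16 + 730 + 86 = 832

832 days


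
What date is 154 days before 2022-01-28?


Start: 2022-01-28, subtract 154 days
Back 28 days from January 28 reaches December 31, 2021 -> 126 left
December 2021 has 31 days -> back to November 30, 2021 -> 95 left
November 2021 has 30 days -> back to October 31, 2021 -> 65 left
October 2021 has 31 days -> back to September 30, 2021 -> 34 left
September 2021 has 30 days -> back to August 31, 2021 -> 4 left
August 2021: 31 - 4 = 27 -> lands on August 27

Result: 2021-08-27


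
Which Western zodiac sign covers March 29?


Date: March 29
Conventional tropical zodiac dates: Aries from March 21 onward; Taurus starts April 20
March 29 falls within the Aries range

Aries


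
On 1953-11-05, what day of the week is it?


Date: November 5, 1953
Anchor: Jan 1, 1953. With p = 1953 - 1 = 1952: (p + p//4 - p//100 + p//400) mod 7 = (1952 + 488 - 19 + 4) mod 7 = 2425 mod 7 = 3 -> Thursday (Mon=0 ... Sun=6)
Days before November (Jan-Oct): 304; offset = 304 + 5 - 1 = 308
Weekday index = (3 + 308) mod 7 = 3

Day of the week: Thursday


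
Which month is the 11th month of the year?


Month 11 of 12

November


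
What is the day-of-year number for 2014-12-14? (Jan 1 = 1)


Date: December 14, 2014
Days in months 1 through 11: 334
Plus 14 days in December

Day of year: 348


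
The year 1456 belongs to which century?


Century = (year - 1) // 100 + 1
= (1456 - 1) // 100 + 1
= 1455 // 100 + 1
= 14 + 1

15th century


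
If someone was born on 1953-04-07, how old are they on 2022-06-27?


Birth: 1953-04-07
Reference: 2022-06-27
Year difference: 2022 - 1953 = 69

69 years old


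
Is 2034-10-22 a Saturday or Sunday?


Anchor: Jan 1, 2034. With p = 2034 - 1 = 2033: (p + p//4 - p//100 + p//400) mod 7 = (2033 + 508 - 20 + 5) mod 7 = 2526 mod 7 = 6 -> Sunday (Mon=0 ... Sun=6)
Day of year: 295; offset = 294
Weekday index = (6 + 294) mod 7 = 6 -> Sunday
Weekend days: Saturday, Sunday

Yes


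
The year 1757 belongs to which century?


Century = (year - 1) // 100 + 1
= (1757 - 1) // 100 + 1
= 1756 // 100 + 1
= 17 + 1

18th century


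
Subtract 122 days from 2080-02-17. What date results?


Start: 2080-02-17, subtract 122 days
Back 17 days from February 17 reaches January 31, 2080 -> 105 left
January 2080 has 31 days -> back to December 31, 2079 -> 74 left
December 2079 has 31 days -> back to November 30, 2079 -> 43 left
November 2079 has 30 days -> back to October 31, 2079 -> 13 left
October 2079: 31 - 13 = 18 -> lands on October 18

Result: 2079-10-18


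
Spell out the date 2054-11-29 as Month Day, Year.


ISO 2054-11-29 parses as year=2054, month=11, day=29
Month 11 -> November

November 29, 2054


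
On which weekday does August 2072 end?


August 2072 has 31 days
Anchor: Jan 1, 2072. With p = 2072 - 1 = 2071: (p + p//4 - p//100 + p//400) mod 7 = (2071 + 517 - 20 + 5) mod 7 = 2573 mod 7 = 4 -> Friday (Mon=0 ... Sun=6)
Days before August (Jan-Jul): 213; August 1 index = (4 + 213) mod 7 = 0 -> Monday
Last day offset: 31 - 1 = 30 days
Weekday index = (0 + 30) mod 7 = 2

Wednesday, August 31


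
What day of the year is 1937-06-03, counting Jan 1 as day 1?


Date: June 3, 1937
Days in months 1 through 5: 151
Plus 3 days in June

Day of year: 154


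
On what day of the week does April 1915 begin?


Target: April 1, 1915
Anchor: Jan 1, 1915. With p = 1915 - 1 = 1914: (p + p//4 - p//100 + p//400) mod 7 = (1914 + 478 - 19 + 4) mod 7 = 2377 mod 7 = 4 -> Friday (Mon=0 ... Sun=6)
Days before April (Jan-Mar): 90 days
Weekday index = (4 + 90) mod 7 = 3

Thursday


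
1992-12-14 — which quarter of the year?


Month: December (month 12)
Q1: Jan-Mar, Q2: Apr-Jun, Q3: Jul-Sep, Q4: Oct-Dec

Q4


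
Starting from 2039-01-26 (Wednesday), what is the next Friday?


Current: Wednesday
Target: Friday
Days ahead: 2

Next Friday: 2039-01-28


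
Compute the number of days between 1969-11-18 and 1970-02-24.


From 1969-11-18 to 1970-02-24
1969-11-18: days before November = 31 + 28 + 31 + 30 + 31 + 30 + 31 + 31 + 30 + 31 = 304 (1969 is not a leap year); day of year = 304 + 18 = 322
1970-02-24: days before February = 31; day of year = 31 + 24 = 55
Rest of 1969: 365 - 322 = 43
Total = 43 + 55 = 98

98 days
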